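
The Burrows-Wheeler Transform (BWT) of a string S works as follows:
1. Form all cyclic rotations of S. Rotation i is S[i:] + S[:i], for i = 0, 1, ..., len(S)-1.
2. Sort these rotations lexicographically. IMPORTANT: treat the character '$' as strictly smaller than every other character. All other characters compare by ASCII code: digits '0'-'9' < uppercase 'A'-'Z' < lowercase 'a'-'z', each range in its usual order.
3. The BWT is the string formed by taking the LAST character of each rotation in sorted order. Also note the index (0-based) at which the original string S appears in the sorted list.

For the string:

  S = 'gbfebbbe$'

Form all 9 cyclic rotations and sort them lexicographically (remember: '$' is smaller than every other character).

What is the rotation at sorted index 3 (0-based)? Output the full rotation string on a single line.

Answer: be$gbfebb

Derivation:
All 9 rotations (rotation i = S[i:]+S[:i]):
  rot[0] = gbfebbbe$
  rot[1] = bfebbbe$g
  rot[2] = febbbe$gb
  rot[3] = ebbbe$gbf
  rot[4] = bbbe$gbfe
  rot[5] = bbe$gbfeb
  rot[6] = be$gbfebb
  rot[7] = e$gbfebbb
  rot[8] = $gbfebbbe
Sorted (with $ < everything):
  sorted[0] = $gbfebbbe
  sorted[1] = bbbe$gbfe
  sorted[2] = bbe$gbfeb
  sorted[3] = be$gbfebb
  sorted[4] = bfebbbe$g
  sorted[5] = e$gbfebbb
  sorted[6] = ebbbe$gbf
  sorted[7] = febbbe$gb
  sorted[8] = gbfebbbe$
sorted[3] = be$gbfebb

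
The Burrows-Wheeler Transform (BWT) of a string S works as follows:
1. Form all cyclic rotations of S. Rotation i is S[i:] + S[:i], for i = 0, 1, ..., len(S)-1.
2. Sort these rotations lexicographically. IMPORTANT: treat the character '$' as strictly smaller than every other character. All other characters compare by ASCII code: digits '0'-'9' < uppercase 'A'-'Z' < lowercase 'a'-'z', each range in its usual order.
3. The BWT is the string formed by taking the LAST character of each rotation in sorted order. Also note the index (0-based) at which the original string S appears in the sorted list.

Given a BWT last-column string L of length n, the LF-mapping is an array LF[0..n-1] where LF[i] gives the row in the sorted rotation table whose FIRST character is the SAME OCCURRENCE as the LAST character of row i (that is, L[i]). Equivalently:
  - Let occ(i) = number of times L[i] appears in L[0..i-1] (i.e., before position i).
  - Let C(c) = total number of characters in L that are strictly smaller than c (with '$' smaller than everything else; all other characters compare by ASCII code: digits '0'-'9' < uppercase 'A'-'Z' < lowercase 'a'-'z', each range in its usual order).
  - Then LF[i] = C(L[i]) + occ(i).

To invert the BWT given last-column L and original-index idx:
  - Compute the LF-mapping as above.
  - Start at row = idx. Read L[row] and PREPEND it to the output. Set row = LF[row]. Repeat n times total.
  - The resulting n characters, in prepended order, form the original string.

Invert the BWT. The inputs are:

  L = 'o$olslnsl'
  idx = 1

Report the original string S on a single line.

Answer: llssnolo$

Derivation:
LF mapping: 5 0 6 1 7 2 4 8 3
Walk LF starting at row 1, prepending L[row]:
  step 1: row=1, L[1]='$', prepend. Next row=LF[1]=0
  step 2: row=0, L[0]='o', prepend. Next row=LF[0]=5
  step 3: row=5, L[5]='l', prepend. Next row=LF[5]=2
  step 4: row=2, L[2]='o', prepend. Next row=LF[2]=6
  step 5: row=6, L[6]='n', prepend. Next row=LF[6]=4
  step 6: row=4, L[4]='s', prepend. Next row=LF[4]=7
  step 7: row=7, L[7]='s', prepend. Next row=LF[7]=8
  step 8: row=8, L[8]='l', prepend. Next row=LF[8]=3
  step 9: row=3, L[3]='l', prepend. Next row=LF[3]=1
Reversed output: llssnolo$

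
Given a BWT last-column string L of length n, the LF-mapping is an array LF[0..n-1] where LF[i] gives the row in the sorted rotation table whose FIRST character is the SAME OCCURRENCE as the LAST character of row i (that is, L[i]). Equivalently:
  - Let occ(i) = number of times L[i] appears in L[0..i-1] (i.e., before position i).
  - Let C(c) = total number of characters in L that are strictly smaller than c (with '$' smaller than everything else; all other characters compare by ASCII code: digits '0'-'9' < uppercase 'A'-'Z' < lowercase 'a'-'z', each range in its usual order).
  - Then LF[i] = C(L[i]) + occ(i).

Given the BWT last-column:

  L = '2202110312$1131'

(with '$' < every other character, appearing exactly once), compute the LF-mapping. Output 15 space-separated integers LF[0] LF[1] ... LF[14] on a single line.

Char counts: '$':1, '0':2, '1':6, '2':4, '3':2
C (first-col start): C('$')=0, C('0')=1, C('1')=3, C('2')=9, C('3')=13
L[0]='2': occ=0, LF[0]=C('2')+0=9+0=9
L[1]='2': occ=1, LF[1]=C('2')+1=9+1=10
L[2]='0': occ=0, LF[2]=C('0')+0=1+0=1
L[3]='2': occ=2, LF[3]=C('2')+2=9+2=11
L[4]='1': occ=0, LF[4]=C('1')+0=3+0=3
L[5]='1': occ=1, LF[5]=C('1')+1=3+1=4
L[6]='0': occ=1, LF[6]=C('0')+1=1+1=2
L[7]='3': occ=0, LF[7]=C('3')+0=13+0=13
L[8]='1': occ=2, LF[8]=C('1')+2=3+2=5
L[9]='2': occ=3, LF[9]=C('2')+3=9+3=12
L[10]='$': occ=0, LF[10]=C('$')+0=0+0=0
L[11]='1': occ=3, LF[11]=C('1')+3=3+3=6
L[12]='1': occ=4, LF[12]=C('1')+4=3+4=7
L[13]='3': occ=1, LF[13]=C('3')+1=13+1=14
L[14]='1': occ=5, LF[14]=C('1')+5=3+5=8

Answer: 9 10 1 11 3 4 2 13 5 12 0 6 7 14 8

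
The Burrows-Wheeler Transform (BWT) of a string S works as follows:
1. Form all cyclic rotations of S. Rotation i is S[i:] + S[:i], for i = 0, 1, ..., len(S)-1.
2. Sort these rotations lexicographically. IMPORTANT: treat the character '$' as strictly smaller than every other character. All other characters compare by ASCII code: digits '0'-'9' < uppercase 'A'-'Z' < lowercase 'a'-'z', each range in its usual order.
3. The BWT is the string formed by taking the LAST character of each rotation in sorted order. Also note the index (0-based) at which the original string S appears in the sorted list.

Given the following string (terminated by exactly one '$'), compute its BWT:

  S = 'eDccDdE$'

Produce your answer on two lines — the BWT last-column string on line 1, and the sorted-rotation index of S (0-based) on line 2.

All 8 rotations (rotation i = S[i:]+S[:i]):
  rot[0] = eDccDdE$
  rot[1] = DccDdE$e
  rot[2] = ccDdE$eD
  rot[3] = cDdE$eDc
  rot[4] = DdE$eDcc
  rot[5] = dE$eDccD
  rot[6] = E$eDccDd
  rot[7] = $eDccDdE
Sorted (with $ < everything):
  sorted[0] = $eDccDdE  (last char: 'E')
  sorted[1] = DccDdE$e  (last char: 'e')
  sorted[2] = DdE$eDcc  (last char: 'c')
  sorted[3] = E$eDccDd  (last char: 'd')
  sorted[4] = cDdE$eDc  (last char: 'c')
  sorted[5] = ccDdE$eD  (last char: 'D')
  sorted[6] = dE$eDccD  (last char: 'D')
  sorted[7] = eDccDdE$  (last char: '$')
Last column: EecdcDD$
Original string S is at sorted index 7

Answer: EecdcDD$
7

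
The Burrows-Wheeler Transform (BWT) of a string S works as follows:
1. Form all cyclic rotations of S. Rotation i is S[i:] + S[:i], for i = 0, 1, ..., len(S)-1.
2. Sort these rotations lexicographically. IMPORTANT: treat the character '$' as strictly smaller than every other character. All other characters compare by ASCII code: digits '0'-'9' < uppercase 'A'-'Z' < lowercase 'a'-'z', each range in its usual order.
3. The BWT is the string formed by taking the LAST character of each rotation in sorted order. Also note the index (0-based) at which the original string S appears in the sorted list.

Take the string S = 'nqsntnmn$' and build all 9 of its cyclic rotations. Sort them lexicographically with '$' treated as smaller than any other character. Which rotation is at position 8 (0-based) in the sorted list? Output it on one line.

All 9 rotations (rotation i = S[i:]+S[:i]):
  rot[0] = nqsntnmn$
  rot[1] = qsntnmn$n
  rot[2] = sntnmn$nq
  rot[3] = ntnmn$nqs
  rot[4] = tnmn$nqsn
  rot[5] = nmn$nqsnt
  rot[6] = mn$nqsntn
  rot[7] = n$nqsntnm
  rot[8] = $nqsntnmn
Sorted (with $ < everything):
  sorted[0] = $nqsntnmn
  sorted[1] = mn$nqsntn
  sorted[2] = n$nqsntnm
  sorted[3] = nmn$nqsnt
  sorted[4] = nqsntnmn$
  sorted[5] = ntnmn$nqs
  sorted[6] = qsntnmn$n
  sorted[7] = sntnmn$nq
  sorted[8] = tnmn$nqsn
sorted[8] = tnmn$nqsn

Answer: tnmn$nqsn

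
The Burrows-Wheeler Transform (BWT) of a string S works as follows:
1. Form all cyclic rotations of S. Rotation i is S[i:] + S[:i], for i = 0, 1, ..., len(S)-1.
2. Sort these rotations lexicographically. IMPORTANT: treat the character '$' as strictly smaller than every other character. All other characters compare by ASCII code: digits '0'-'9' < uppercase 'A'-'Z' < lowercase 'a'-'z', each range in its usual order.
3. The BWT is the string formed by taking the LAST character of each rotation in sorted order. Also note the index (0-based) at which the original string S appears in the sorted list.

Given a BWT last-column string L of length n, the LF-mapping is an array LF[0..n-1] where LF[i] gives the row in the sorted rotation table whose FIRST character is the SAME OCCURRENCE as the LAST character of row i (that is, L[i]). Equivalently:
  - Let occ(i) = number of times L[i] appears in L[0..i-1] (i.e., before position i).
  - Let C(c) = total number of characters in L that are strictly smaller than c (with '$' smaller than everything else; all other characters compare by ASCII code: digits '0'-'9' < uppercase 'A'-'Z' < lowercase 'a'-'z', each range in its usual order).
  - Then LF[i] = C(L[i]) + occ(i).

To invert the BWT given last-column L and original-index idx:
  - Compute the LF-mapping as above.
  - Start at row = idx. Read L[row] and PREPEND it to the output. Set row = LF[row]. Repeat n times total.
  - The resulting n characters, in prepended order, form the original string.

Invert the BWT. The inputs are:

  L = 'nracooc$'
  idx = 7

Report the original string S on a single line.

Answer: raccoon$

Derivation:
LF mapping: 4 7 1 2 5 6 3 0
Walk LF starting at row 7, prepending L[row]:
  step 1: row=7, L[7]='$', prepend. Next row=LF[7]=0
  step 2: row=0, L[0]='n', prepend. Next row=LF[0]=4
  step 3: row=4, L[4]='o', prepend. Next row=LF[4]=5
  step 4: row=5, L[5]='o', prepend. Next row=LF[5]=6
  step 5: row=6, L[6]='c', prepend. Next row=LF[6]=3
  step 6: row=3, L[3]='c', prepend. Next row=LF[3]=2
  step 7: row=2, L[2]='a', prepend. Next row=LF[2]=1
  step 8: row=1, L[1]='r', prepend. Next row=LF[1]=7
Reversed output: raccoon$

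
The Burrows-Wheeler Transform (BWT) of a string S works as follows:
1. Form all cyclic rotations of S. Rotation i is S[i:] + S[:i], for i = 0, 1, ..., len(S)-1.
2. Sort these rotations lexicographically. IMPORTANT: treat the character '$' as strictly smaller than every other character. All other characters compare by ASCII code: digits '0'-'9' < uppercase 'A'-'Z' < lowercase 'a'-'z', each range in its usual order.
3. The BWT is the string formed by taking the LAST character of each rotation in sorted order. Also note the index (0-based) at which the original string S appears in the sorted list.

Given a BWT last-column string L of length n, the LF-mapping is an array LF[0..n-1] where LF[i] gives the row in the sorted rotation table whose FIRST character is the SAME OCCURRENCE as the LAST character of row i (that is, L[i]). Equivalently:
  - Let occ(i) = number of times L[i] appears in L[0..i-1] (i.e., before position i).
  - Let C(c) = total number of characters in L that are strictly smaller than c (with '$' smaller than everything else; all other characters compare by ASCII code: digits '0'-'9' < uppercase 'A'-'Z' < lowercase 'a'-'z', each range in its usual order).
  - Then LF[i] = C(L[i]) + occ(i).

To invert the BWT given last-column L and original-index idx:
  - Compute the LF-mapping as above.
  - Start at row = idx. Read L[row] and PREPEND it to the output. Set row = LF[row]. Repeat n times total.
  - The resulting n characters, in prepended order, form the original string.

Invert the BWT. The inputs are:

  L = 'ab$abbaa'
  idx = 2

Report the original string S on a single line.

Answer: aababba$

Derivation:
LF mapping: 1 5 0 2 6 7 3 4
Walk LF starting at row 2, prepending L[row]:
  step 1: row=2, L[2]='$', prepend. Next row=LF[2]=0
  step 2: row=0, L[0]='a', prepend. Next row=LF[0]=1
  step 3: row=1, L[1]='b', prepend. Next row=LF[1]=5
  step 4: row=5, L[5]='b', prepend. Next row=LF[5]=7
  step 5: row=7, L[7]='a', prepend. Next row=LF[7]=4
  step 6: row=4, L[4]='b', prepend. Next row=LF[4]=6
  step 7: row=6, L[6]='a', prepend. Next row=LF[6]=3
  step 8: row=3, L[3]='a', prepend. Next row=LF[3]=2
Reversed output: aababba$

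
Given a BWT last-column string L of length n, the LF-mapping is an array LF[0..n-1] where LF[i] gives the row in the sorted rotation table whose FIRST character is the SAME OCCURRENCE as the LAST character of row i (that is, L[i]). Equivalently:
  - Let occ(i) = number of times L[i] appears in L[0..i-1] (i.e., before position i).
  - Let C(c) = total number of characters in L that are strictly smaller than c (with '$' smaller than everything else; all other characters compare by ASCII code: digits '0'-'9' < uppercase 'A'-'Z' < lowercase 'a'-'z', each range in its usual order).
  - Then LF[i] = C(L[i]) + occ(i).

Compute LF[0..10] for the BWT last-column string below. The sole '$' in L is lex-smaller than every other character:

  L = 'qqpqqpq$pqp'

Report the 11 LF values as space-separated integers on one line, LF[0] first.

Char counts: '$':1, 'p':4, 'q':6
C (first-col start): C('$')=0, C('p')=1, C('q')=5
L[0]='q': occ=0, LF[0]=C('q')+0=5+0=5
L[1]='q': occ=1, LF[1]=C('q')+1=5+1=6
L[2]='p': occ=0, LF[2]=C('p')+0=1+0=1
L[3]='q': occ=2, LF[3]=C('q')+2=5+2=7
L[4]='q': occ=3, LF[4]=C('q')+3=5+3=8
L[5]='p': occ=1, LF[5]=C('p')+1=1+1=2
L[6]='q': occ=4, LF[6]=C('q')+4=5+4=9
L[7]='$': occ=0, LF[7]=C('$')+0=0+0=0
L[8]='p': occ=2, LF[8]=C('p')+2=1+2=3
L[9]='q': occ=5, LF[9]=C('q')+5=5+5=10
L[10]='p': occ=3, LF[10]=C('p')+3=1+3=4

Answer: 5 6 1 7 8 2 9 0 3 10 4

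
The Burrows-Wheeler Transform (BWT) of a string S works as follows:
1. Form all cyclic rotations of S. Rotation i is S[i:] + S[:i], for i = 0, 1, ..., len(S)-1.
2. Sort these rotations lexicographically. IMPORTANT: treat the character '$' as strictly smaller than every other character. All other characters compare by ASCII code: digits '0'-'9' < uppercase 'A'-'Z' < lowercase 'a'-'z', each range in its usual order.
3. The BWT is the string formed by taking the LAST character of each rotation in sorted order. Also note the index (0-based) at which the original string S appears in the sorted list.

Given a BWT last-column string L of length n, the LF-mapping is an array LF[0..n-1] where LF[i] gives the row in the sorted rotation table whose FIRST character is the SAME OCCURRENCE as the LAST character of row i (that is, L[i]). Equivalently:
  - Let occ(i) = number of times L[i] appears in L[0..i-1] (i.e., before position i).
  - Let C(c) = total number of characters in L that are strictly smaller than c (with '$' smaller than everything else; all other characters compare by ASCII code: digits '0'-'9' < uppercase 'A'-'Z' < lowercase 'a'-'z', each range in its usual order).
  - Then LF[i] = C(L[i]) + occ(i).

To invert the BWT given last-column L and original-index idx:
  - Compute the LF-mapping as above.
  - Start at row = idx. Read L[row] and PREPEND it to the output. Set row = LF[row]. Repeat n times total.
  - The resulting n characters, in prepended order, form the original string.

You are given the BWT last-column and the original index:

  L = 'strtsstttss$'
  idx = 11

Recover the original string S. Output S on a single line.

LF mapping: 2 7 1 8 3 4 9 10 11 5 6 0
Walk LF starting at row 11, prepending L[row]:
  step 1: row=11, L[11]='$', prepend. Next row=LF[11]=0
  step 2: row=0, L[0]='s', prepend. Next row=LF[0]=2
  step 3: row=2, L[2]='r', prepend. Next row=LF[2]=1
  step 4: row=1, L[1]='t', prepend. Next row=LF[1]=7
  step 5: row=7, L[7]='t', prepend. Next row=LF[7]=10
  step 6: row=10, L[10]='s', prepend. Next row=LF[10]=6
  step 7: row=6, L[6]='t', prepend. Next row=LF[6]=9
  step 8: row=9, L[9]='s', prepend. Next row=LF[9]=5
  step 9: row=5, L[5]='s', prepend. Next row=LF[5]=4
  step 10: row=4, L[4]='s', prepend. Next row=LF[4]=3
  step 11: row=3, L[3]='t', prepend. Next row=LF[3]=8
  step 12: row=8, L[8]='t', prepend. Next row=LF[8]=11
Reversed output: ttssststtrs$

Answer: ttssststtrs$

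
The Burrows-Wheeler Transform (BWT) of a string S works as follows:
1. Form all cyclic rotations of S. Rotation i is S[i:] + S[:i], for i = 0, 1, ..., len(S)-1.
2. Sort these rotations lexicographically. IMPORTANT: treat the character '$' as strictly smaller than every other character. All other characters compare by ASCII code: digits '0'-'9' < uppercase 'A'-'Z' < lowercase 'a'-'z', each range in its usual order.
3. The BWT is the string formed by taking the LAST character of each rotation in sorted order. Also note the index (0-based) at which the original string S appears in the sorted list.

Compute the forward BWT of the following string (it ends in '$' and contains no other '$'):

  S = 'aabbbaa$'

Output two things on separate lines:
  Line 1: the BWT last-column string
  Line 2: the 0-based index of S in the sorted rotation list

Answer: aab$abba
3

Derivation:
All 8 rotations (rotation i = S[i:]+S[:i]):
  rot[0] = aabbbaa$
  rot[1] = abbbaa$a
  rot[2] = bbbaa$aa
  rot[3] = bbaa$aab
  rot[4] = baa$aabb
  rot[5] = aa$aabbb
  rot[6] = a$aabbba
  rot[7] = $aabbbaa
Sorted (with $ < everything):
  sorted[0] = $aabbbaa  (last char: 'a')
  sorted[1] = a$aabbba  (last char: 'a')
  sorted[2] = aa$aabbb  (last char: 'b')
  sorted[3] = aabbbaa$  (last char: '$')
  sorted[4] = abbbaa$a  (last char: 'a')
  sorted[5] = baa$aabb  (last char: 'b')
  sorted[6] = bbaa$aab  (last char: 'b')
  sorted[7] = bbbaa$aa  (last char: 'a')
Last column: aab$abba
Original string S is at sorted index 3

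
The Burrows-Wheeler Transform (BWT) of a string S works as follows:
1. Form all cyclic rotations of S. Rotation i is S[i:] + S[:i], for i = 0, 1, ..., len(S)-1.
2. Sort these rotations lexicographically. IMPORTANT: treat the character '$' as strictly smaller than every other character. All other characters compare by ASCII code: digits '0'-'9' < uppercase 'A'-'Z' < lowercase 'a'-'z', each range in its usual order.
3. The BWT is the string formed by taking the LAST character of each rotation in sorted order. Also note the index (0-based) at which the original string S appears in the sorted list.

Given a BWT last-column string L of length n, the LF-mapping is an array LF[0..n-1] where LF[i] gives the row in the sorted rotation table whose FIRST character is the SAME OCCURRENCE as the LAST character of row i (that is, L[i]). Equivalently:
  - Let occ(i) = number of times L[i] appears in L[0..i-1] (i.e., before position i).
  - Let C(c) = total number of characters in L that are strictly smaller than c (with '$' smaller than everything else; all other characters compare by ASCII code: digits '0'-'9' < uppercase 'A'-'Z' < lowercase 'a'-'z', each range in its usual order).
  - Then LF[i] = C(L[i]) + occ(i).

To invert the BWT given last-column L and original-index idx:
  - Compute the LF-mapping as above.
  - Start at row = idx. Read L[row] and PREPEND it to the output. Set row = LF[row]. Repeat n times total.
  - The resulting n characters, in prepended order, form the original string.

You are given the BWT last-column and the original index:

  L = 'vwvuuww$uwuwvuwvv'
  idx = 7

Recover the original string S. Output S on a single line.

LF mapping: 6 11 7 1 2 12 13 0 3 14 4 15 8 5 16 9 10
Walk LF starting at row 7, prepending L[row]:
  step 1: row=7, L[7]='$', prepend. Next row=LF[7]=0
  step 2: row=0, L[0]='v', prepend. Next row=LF[0]=6
  step 3: row=6, L[6]='w', prepend. Next row=LF[6]=13
  step 4: row=13, L[13]='u', prepend. Next row=LF[13]=5
  step 5: row=5, L[5]='w', prepend. Next row=LF[5]=12
  step 6: row=12, L[12]='v', prepend. Next row=LF[12]=8
  step 7: row=8, L[8]='u', prepend. Next row=LF[8]=3
  step 8: row=3, L[3]='u', prepend. Next row=LF[3]=1
  step 9: row=1, L[1]='w', prepend. Next row=LF[1]=11
  step 10: row=11, L[11]='w', prepend. Next row=LF[11]=15
  step 11: row=15, L[15]='v', prepend. Next row=LF[15]=9
  step 12: row=9, L[9]='w', prepend. Next row=LF[9]=14
  step 13: row=14, L[14]='w', prepend. Next row=LF[14]=16
  step 14: row=16, L[16]='v', prepend. Next row=LF[16]=10
  step 15: row=10, L[10]='u', prepend. Next row=LF[10]=4
  step 16: row=4, L[4]='u', prepend. Next row=LF[4]=2
  step 17: row=2, L[2]='v', prepend. Next row=LF[2]=7
Reversed output: vuuvwwvwwuuvwuwv$

Answer: vuuvwwvwwuuvwuwv$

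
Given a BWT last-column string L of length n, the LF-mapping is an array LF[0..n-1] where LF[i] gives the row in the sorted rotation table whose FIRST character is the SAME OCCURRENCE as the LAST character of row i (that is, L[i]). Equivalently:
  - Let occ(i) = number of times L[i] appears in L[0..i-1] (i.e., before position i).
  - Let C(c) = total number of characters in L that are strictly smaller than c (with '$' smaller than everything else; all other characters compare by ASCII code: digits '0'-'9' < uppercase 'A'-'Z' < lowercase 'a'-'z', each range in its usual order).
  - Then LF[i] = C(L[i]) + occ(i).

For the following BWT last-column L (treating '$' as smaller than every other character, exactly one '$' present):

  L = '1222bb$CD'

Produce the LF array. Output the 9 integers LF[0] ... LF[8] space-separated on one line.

Char counts: '$':1, '1':1, '2':3, 'C':1, 'D':1, 'b':2
C (first-col start): C('$')=0, C('1')=1, C('2')=2, C('C')=5, C('D')=6, C('b')=7
L[0]='1': occ=0, LF[0]=C('1')+0=1+0=1
L[1]='2': occ=0, LF[1]=C('2')+0=2+0=2
L[2]='2': occ=1, LF[2]=C('2')+1=2+1=3
L[3]='2': occ=2, LF[3]=C('2')+2=2+2=4
L[4]='b': occ=0, LF[4]=C('b')+0=7+0=7
L[5]='b': occ=1, LF[5]=C('b')+1=7+1=8
L[6]='$': occ=0, LF[6]=C('$')+0=0+0=0
L[7]='C': occ=0, LF[7]=C('C')+0=5+0=5
L[8]='D': occ=0, LF[8]=C('D')+0=6+0=6

Answer: 1 2 3 4 7 8 0 5 6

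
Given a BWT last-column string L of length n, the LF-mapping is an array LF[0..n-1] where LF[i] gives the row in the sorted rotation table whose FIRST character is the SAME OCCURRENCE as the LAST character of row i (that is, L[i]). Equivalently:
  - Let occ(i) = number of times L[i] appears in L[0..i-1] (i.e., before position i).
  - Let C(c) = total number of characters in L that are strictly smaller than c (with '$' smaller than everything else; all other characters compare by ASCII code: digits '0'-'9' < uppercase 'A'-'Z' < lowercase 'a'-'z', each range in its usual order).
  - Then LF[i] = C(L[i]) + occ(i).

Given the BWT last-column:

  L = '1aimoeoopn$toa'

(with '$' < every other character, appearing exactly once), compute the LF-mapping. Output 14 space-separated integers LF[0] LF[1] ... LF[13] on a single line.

Answer: 1 2 5 6 8 4 9 10 12 7 0 13 11 3

Derivation:
Char counts: '$':1, '1':1, 'a':2, 'e':1, 'i':1, 'm':1, 'n':1, 'o':4, 'p':1, 't':1
C (first-col start): C('$')=0, C('1')=1, C('a')=2, C('e')=4, C('i')=5, C('m')=6, C('n')=7, C('o')=8, C('p')=12, C('t')=13
L[0]='1': occ=0, LF[0]=C('1')+0=1+0=1
L[1]='a': occ=0, LF[1]=C('a')+0=2+0=2
L[2]='i': occ=0, LF[2]=C('i')+0=5+0=5
L[3]='m': occ=0, LF[3]=C('m')+0=6+0=6
L[4]='o': occ=0, LF[4]=C('o')+0=8+0=8
L[5]='e': occ=0, LF[5]=C('e')+0=4+0=4
L[6]='o': occ=1, LF[6]=C('o')+1=8+1=9
L[7]='o': occ=2, LF[7]=C('o')+2=8+2=10
L[8]='p': occ=0, LF[8]=C('p')+0=12+0=12
L[9]='n': occ=0, LF[9]=C('n')+0=7+0=7
L[10]='$': occ=0, LF[10]=C('$')+0=0+0=0
L[11]='t': occ=0, LF[11]=C('t')+0=13+0=13
L[12]='o': occ=3, LF[12]=C('o')+3=8+3=11
L[13]='a': occ=1, LF[13]=C('a')+1=2+1=3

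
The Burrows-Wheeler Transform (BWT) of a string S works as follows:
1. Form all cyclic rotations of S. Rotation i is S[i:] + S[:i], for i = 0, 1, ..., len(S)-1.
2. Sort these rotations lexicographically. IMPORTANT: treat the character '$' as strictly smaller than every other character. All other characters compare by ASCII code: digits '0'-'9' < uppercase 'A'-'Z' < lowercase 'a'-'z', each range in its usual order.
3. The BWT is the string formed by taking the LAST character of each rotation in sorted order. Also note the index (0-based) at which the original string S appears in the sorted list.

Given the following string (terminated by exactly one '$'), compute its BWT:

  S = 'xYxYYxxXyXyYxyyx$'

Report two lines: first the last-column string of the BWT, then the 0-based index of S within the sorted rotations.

Answer: xxyxxYyyxY$YYXXyx
10

Derivation:
All 17 rotations (rotation i = S[i:]+S[:i]):
  rot[0] = xYxYYxxXyXyYxyyx$
  rot[1] = YxYYxxXyXyYxyyx$x
  rot[2] = xYYxxXyXyYxyyx$xY
  rot[3] = YYxxXyXyYxyyx$xYx
  rot[4] = YxxXyXyYxyyx$xYxY
  rot[5] = xxXyXyYxyyx$xYxYY
  rot[6] = xXyXyYxyyx$xYxYYx
  rot[7] = XyXyYxyyx$xYxYYxx
  rot[8] = yXyYxyyx$xYxYYxxX
  rot[9] = XyYxyyx$xYxYYxxXy
  rot[10] = yYxyyx$xYxYYxxXyX
  rot[11] = Yxyyx$xYxYYxxXyXy
  rot[12] = xyyx$xYxYYxxXyXyY
  rot[13] = yyx$xYxYYxxXyXyYx
  rot[14] = yx$xYxYYxxXyXyYxy
  rot[15] = x$xYxYYxxXyXyYxyy
  rot[16] = $xYxYYxxXyXyYxyyx
Sorted (with $ < everything):
  sorted[0] = $xYxYYxxXyXyYxyyx  (last char: 'x')
  sorted[1] = XyXyYxyyx$xYxYYxx  (last char: 'x')
  sorted[2] = XyYxyyx$xYxYYxxXy  (last char: 'y')
  sorted[3] = YYxxXyXyYxyyx$xYx  (last char: 'x')
  sorted[4] = YxYYxxXyXyYxyyx$x  (last char: 'x')
  sorted[5] = YxxXyXyYxyyx$xYxY  (last char: 'Y')
  sorted[6] = Yxyyx$xYxYYxxXyXy  (last char: 'y')
  sorted[7] = x$xYxYYxxXyXyYxyy  (last char: 'y')
  sorted[8] = xXyXyYxyyx$xYxYYx  (last char: 'x')
  sorted[9] = xYYxxXyXyYxyyx$xY  (last char: 'Y')
  sorted[10] = xYxYYxxXyXyYxyyx$  (last char: '$')
  sorted[11] = xxXyXyYxyyx$xYxYY  (last char: 'Y')
  sorted[12] = xyyx$xYxYYxxXyXyY  (last char: 'Y')
  sorted[13] = yXyYxyyx$xYxYYxxX  (last char: 'X')
  sorted[14] = yYxyyx$xYxYYxxXyX  (last char: 'X')
  sorted[15] = yx$xYxYYxxXyXyYxy  (last char: 'y')
  sorted[16] = yyx$xYxYYxxXyXyYx  (last char: 'x')
Last column: xxyxxYyyxY$YYXXyx
Original string S is at sorted index 10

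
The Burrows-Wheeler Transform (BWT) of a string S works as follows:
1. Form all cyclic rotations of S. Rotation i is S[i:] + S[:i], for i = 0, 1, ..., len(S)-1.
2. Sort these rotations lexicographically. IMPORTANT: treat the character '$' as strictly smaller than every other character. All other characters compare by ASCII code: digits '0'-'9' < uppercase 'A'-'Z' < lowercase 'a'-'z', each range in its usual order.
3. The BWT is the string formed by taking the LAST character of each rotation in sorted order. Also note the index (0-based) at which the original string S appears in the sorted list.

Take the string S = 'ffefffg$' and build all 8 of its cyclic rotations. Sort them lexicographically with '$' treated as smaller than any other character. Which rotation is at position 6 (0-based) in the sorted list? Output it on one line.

Answer: fg$ffeff

Derivation:
All 8 rotations (rotation i = S[i:]+S[:i]):
  rot[0] = ffefffg$
  rot[1] = fefffg$f
  rot[2] = efffg$ff
  rot[3] = fffg$ffe
  rot[4] = ffg$ffef
  rot[5] = fg$ffeff
  rot[6] = g$ffefff
  rot[7] = $ffefffg
Sorted (with $ < everything):
  sorted[0] = $ffefffg
  sorted[1] = efffg$ff
  sorted[2] = fefffg$f
  sorted[3] = ffefffg$
  sorted[4] = fffg$ffe
  sorted[5] = ffg$ffef
  sorted[6] = fg$ffeff
  sorted[7] = g$ffefff
sorted[6] = fg$ffeff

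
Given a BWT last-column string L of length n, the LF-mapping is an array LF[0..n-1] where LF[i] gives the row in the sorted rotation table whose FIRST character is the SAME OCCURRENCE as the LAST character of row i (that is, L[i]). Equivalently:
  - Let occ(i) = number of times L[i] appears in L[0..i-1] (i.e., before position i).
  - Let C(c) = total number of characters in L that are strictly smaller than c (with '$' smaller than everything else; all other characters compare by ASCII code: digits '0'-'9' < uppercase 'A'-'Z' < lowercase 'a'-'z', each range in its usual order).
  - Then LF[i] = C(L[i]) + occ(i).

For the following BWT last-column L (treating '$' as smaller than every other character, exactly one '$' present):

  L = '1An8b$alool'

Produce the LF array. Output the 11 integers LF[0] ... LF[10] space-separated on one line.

Answer: 1 3 8 2 5 0 4 6 9 10 7

Derivation:
Char counts: '$':1, '1':1, '8':1, 'A':1, 'a':1, 'b':1, 'l':2, 'n':1, 'o':2
C (first-col start): C('$')=0, C('1')=1, C('8')=2, C('A')=3, C('a')=4, C('b')=5, C('l')=6, C('n')=8, C('o')=9
L[0]='1': occ=0, LF[0]=C('1')+0=1+0=1
L[1]='A': occ=0, LF[1]=C('A')+0=3+0=3
L[2]='n': occ=0, LF[2]=C('n')+0=8+0=8
L[3]='8': occ=0, LF[3]=C('8')+0=2+0=2
L[4]='b': occ=0, LF[4]=C('b')+0=5+0=5
L[5]='$': occ=0, LF[5]=C('$')+0=0+0=0
L[6]='a': occ=0, LF[6]=C('a')+0=4+0=4
L[7]='l': occ=0, LF[7]=C('l')+0=6+0=6
L[8]='o': occ=0, LF[8]=C('o')+0=9+0=9
L[9]='o': occ=1, LF[9]=C('o')+1=9+1=10
L[10]='l': occ=1, LF[10]=C('l')+1=6+1=7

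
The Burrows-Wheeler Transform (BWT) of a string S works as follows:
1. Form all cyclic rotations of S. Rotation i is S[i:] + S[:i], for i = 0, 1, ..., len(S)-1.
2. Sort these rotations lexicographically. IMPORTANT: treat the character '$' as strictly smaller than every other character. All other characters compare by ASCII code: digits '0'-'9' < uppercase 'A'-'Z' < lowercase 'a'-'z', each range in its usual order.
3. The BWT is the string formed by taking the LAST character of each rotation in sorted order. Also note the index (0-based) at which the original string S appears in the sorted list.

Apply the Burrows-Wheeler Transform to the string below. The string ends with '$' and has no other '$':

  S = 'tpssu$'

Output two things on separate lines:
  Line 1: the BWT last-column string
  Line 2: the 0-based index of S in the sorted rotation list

All 6 rotations (rotation i = S[i:]+S[:i]):
  rot[0] = tpssu$
  rot[1] = pssu$t
  rot[2] = ssu$tp
  rot[3] = su$tps
  rot[4] = u$tpss
  rot[5] = $tpssu
Sorted (with $ < everything):
  sorted[0] = $tpssu  (last char: 'u')
  sorted[1] = pssu$t  (last char: 't')
  sorted[2] = ssu$tp  (last char: 'p')
  sorted[3] = su$tps  (last char: 's')
  sorted[4] = tpssu$  (last char: '$')
  sorted[5] = u$tpss  (last char: 's')
Last column: utps$s
Original string S is at sorted index 4

Answer: utps$s
4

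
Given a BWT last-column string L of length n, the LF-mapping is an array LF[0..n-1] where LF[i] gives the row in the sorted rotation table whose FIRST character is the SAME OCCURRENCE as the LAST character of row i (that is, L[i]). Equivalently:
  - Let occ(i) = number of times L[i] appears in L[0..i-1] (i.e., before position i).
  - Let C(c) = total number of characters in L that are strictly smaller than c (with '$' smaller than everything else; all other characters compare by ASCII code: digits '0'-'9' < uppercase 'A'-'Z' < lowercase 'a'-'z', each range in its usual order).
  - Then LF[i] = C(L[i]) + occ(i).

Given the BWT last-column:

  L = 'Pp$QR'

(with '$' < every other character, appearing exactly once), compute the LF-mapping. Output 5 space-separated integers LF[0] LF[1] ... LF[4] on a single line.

Answer: 1 4 0 2 3

Derivation:
Char counts: '$':1, 'P':1, 'Q':1, 'R':1, 'p':1
C (first-col start): C('$')=0, C('P')=1, C('Q')=2, C('R')=3, C('p')=4
L[0]='P': occ=0, LF[0]=C('P')+0=1+0=1
L[1]='p': occ=0, LF[1]=C('p')+0=4+0=4
L[2]='$': occ=0, LF[2]=C('$')+0=0+0=0
L[3]='Q': occ=0, LF[3]=C('Q')+0=2+0=2
L[4]='R': occ=0, LF[4]=C('R')+0=3+0=3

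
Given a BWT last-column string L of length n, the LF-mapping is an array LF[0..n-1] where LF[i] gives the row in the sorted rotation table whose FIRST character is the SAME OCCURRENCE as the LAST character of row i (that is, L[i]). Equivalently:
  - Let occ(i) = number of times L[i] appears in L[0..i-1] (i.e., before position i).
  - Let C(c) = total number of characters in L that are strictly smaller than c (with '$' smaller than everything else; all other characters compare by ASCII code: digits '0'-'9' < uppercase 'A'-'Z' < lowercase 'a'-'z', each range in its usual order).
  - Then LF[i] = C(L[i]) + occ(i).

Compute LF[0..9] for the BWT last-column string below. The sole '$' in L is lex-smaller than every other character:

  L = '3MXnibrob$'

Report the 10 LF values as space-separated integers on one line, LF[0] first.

Answer: 1 2 3 7 6 4 9 8 5 0

Derivation:
Char counts: '$':1, '3':1, 'M':1, 'X':1, 'b':2, 'i':1, 'n':1, 'o':1, 'r':1
C (first-col start): C('$')=0, C('3')=1, C('M')=2, C('X')=3, C('b')=4, C('i')=6, C('n')=7, C('o')=8, C('r')=9
L[0]='3': occ=0, LF[0]=C('3')+0=1+0=1
L[1]='M': occ=0, LF[1]=C('M')+0=2+0=2
L[2]='X': occ=0, LF[2]=C('X')+0=3+0=3
L[3]='n': occ=0, LF[3]=C('n')+0=7+0=7
L[4]='i': occ=0, LF[4]=C('i')+0=6+0=6
L[5]='b': occ=0, LF[5]=C('b')+0=4+0=4
L[6]='r': occ=0, LF[6]=C('r')+0=9+0=9
L[7]='o': occ=0, LF[7]=C('o')+0=8+0=8
L[8]='b': occ=1, LF[8]=C('b')+1=4+1=5
L[9]='$': occ=0, LF[9]=C('$')+0=0+0=0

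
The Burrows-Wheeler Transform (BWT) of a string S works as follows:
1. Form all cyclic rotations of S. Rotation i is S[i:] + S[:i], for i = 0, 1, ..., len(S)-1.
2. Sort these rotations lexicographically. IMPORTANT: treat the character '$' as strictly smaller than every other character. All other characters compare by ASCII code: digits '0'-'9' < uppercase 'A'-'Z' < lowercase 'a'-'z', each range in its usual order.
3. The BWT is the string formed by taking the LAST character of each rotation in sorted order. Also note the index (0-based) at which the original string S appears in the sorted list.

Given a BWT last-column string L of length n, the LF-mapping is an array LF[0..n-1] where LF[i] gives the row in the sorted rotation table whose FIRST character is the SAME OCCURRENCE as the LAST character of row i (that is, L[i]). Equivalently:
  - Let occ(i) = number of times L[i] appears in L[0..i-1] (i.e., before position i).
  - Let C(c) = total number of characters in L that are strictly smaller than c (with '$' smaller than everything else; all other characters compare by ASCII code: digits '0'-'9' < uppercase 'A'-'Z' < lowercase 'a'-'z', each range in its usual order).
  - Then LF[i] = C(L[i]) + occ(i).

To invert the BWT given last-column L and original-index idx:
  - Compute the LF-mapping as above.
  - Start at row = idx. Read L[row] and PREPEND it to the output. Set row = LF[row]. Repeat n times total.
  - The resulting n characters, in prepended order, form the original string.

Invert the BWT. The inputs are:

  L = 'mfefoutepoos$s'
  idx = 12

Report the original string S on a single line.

Answer: toffeeopossum$

Derivation:
LF mapping: 5 3 1 4 6 13 12 2 9 7 8 10 0 11
Walk LF starting at row 12, prepending L[row]:
  step 1: row=12, L[12]='$', prepend. Next row=LF[12]=0
  step 2: row=0, L[0]='m', prepend. Next row=LF[0]=5
  step 3: row=5, L[5]='u', prepend. Next row=LF[5]=13
  step 4: row=13, L[13]='s', prepend. Next row=LF[13]=11
  step 5: row=11, L[11]='s', prepend. Next row=LF[11]=10
  step 6: row=10, L[10]='o', prepend. Next row=LF[10]=8
  step 7: row=8, L[8]='p', prepend. Next row=LF[8]=9
  step 8: row=9, L[9]='o', prepend. Next row=LF[9]=7
  step 9: row=7, L[7]='e', prepend. Next row=LF[7]=2
  step 10: row=2, L[2]='e', prepend. Next row=LF[2]=1
  step 11: row=1, L[1]='f', prepend. Next row=LF[1]=3
  step 12: row=3, L[3]='f', prepend. Next row=LF[3]=4
  step 13: row=4, L[4]='o', prepend. Next row=LF[4]=6
  step 14: row=6, L[6]='t', prepend. Next row=LF[6]=12
Reversed output: toffeeopossum$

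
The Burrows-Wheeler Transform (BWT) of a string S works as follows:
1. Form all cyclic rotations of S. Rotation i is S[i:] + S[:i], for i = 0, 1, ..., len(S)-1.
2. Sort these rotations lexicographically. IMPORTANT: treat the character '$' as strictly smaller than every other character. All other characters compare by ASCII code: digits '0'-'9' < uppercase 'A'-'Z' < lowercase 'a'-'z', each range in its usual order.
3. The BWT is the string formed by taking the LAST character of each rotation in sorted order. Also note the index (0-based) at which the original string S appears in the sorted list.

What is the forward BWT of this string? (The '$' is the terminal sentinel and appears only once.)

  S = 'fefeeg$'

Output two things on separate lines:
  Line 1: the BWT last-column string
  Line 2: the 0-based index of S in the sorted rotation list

Answer: gffee$e
5

Derivation:
All 7 rotations (rotation i = S[i:]+S[:i]):
  rot[0] = fefeeg$
  rot[1] = efeeg$f
  rot[2] = feeg$fe
  rot[3] = eeg$fef
  rot[4] = eg$fefe
  rot[5] = g$fefee
  rot[6] = $fefeeg
Sorted (with $ < everything):
  sorted[0] = $fefeeg  (last char: 'g')
  sorted[1] = eeg$fef  (last char: 'f')
  sorted[2] = efeeg$f  (last char: 'f')
  sorted[3] = eg$fefe  (last char: 'e')
  sorted[4] = feeg$fe  (last char: 'e')
  sorted[5] = fefeeg$  (last char: '$')
  sorted[6] = g$fefee  (last char: 'e')
Last column: gffee$e
Original string S is at sorted index 5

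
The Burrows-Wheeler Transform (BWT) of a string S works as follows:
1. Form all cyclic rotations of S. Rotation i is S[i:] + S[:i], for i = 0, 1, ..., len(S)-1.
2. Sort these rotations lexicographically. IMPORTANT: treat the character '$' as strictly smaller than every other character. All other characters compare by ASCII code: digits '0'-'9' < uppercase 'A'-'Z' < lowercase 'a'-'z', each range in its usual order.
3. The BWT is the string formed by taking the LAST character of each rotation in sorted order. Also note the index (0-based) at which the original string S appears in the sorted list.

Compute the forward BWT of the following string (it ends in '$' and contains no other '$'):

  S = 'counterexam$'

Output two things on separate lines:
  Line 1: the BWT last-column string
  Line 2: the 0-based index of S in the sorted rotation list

Answer: mx$traucenoe
2

Derivation:
All 12 rotations (rotation i = S[i:]+S[:i]):
  rot[0] = counterexam$
  rot[1] = ounterexam$c
  rot[2] = unterexam$co
  rot[3] = nterexam$cou
  rot[4] = terexam$coun
  rot[5] = erexam$count
  rot[6] = rexam$counte
  rot[7] = exam$counter
  rot[8] = xam$countere
  rot[9] = am$counterex
  rot[10] = m$counterexa
  rot[11] = $counterexam
Sorted (with $ < everything):
  sorted[0] = $counterexam  (last char: 'm')
  sorted[1] = am$counterex  (last char: 'x')
  sorted[2] = counterexam$  (last char: '$')
  sorted[3] = erexam$count  (last char: 't')
  sorted[4] = exam$counter  (last char: 'r')
  sorted[5] = m$counterexa  (last char: 'a')
  sorted[6] = nterexam$cou  (last char: 'u')
  sorted[7] = ounterexam$c  (last char: 'c')
  sorted[8] = rexam$counte  (last char: 'e')
  sorted[9] = terexam$coun  (last char: 'n')
  sorted[10] = unterexam$co  (last char: 'o')
  sorted[11] = xam$countere  (last char: 'e')
Last column: mx$traucenoe
Original string S is at sorted index 2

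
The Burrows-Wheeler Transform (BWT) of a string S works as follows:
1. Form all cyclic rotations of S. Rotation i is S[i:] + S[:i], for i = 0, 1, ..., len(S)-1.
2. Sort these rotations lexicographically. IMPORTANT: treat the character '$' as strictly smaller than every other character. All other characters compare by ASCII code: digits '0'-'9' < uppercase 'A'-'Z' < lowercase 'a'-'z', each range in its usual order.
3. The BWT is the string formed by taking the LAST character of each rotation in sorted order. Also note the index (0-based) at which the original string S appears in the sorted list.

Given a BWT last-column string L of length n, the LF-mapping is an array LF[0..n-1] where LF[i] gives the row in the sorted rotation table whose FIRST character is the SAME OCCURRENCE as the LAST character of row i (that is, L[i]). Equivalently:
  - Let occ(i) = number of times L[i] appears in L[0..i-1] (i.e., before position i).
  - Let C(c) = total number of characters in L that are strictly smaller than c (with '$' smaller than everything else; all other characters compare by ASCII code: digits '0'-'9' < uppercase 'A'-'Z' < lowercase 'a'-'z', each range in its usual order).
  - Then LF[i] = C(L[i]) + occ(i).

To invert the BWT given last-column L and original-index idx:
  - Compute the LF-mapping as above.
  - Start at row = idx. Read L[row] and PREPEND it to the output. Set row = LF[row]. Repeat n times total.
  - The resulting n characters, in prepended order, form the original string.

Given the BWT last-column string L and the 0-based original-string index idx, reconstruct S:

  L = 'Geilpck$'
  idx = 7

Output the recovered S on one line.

LF mapping: 1 3 4 6 7 2 5 0
Walk LF starting at row 7, prepending L[row]:
  step 1: row=7, L[7]='$', prepend. Next row=LF[7]=0
  step 2: row=0, L[0]='G', prepend. Next row=LF[0]=1
  step 3: row=1, L[1]='e', prepend. Next row=LF[1]=3
  step 4: row=3, L[3]='l', prepend. Next row=LF[3]=6
  step 5: row=6, L[6]='k', prepend. Next row=LF[6]=5
  step 6: row=5, L[5]='c', prepend. Next row=LF[5]=2
  step 7: row=2, L[2]='i', prepend. Next row=LF[2]=4
  step 8: row=4, L[4]='p', prepend. Next row=LF[4]=7
Reversed output: pickleG$

Answer: pickleG$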